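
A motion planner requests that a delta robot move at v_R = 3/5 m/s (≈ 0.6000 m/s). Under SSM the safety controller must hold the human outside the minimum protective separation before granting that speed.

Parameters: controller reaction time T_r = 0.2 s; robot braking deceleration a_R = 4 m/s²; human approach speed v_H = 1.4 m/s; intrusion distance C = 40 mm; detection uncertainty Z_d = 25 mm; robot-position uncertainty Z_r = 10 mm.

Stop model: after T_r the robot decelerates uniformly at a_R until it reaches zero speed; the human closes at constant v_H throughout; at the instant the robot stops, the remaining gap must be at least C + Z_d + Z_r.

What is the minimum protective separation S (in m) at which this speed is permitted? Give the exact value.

S_min = 73/100 m = 0.7300 m

braking lasts T_s = (3/5)/4 = 0.1500 s
robot in T_r: 0.6000·0.2000 = 0.1200 m
robot under decel: 0.6000²/(2·4.0000) = 0.0450 m
human closes 1.4000·0.3500 = 0.4900 m
C+Z_d+Z_r = 0.0400+0.0250+0.0100 = 0.0750 m
S_min ≈ 0.1200+0.0450+0.4900+0.0750  ⇒  S_min = 73/100 m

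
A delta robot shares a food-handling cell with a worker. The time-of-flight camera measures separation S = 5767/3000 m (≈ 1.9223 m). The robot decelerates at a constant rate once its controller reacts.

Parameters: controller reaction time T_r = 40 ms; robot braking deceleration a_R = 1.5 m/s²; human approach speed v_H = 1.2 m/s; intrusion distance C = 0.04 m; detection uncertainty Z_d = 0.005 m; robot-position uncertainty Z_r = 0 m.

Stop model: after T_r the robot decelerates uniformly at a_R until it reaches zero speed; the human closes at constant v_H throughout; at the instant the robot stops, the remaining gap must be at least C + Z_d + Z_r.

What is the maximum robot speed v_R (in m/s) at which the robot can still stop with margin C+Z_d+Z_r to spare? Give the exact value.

v_R_max = 7/5 m/s = 1.4000 m/s

at the boundary: (1/3)·v² + (21/25)·v + (-686/375) = 0
  disc = (21/25)² − 4·(1/3)·(-686/375) = 17689/5625 ; √disc = 133/75
  v_R = (−(21/25) + 133/75) / (2·(1/3)) = 7/5 m/s
check:
stop time T_s = (7/5)/(3/2) = 0.9333 s
reaction-phase robot travel = 1.4000·0.0400 = 0.0560 m
robot covers 1.4000·0.9333 − ½·1.5000·0.9333² = 0.6533 m while stopping
person approaches 1.2000·(0.0400+0.9333) = 1.1680 m
margins: 0.0400+0.0050+0.0000 = 0.0450 m
sum ≈ 0.0560+0.6533+1.1680+0.0450 ≈ 1.9223 m = S ✓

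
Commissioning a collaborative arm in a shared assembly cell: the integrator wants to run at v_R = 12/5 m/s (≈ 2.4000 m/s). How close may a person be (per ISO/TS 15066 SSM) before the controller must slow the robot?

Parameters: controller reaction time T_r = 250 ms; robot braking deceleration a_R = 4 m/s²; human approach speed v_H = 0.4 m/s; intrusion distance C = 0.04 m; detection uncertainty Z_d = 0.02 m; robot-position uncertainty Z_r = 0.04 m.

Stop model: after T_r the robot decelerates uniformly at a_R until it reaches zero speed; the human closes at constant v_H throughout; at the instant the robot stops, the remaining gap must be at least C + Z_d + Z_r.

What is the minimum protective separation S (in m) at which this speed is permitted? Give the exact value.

T_s = v_R/a_R = (12/5)/4 = 0.6000 s
robot in T_r: 2.4000·0.2500 = 0.6000 m
robot under decel: 2.4000²/(2·4.0000) = 0.7200 m
person approaches 0.4000·(0.2500+0.6000) = 0.3400 m
margins: 0.0400+0.0200+0.0400 = 0.1000 m
S_min ≈ 0.6000+0.7200+0.3400+0.1000  ⇒  S_min = 44/25 m

S_min = 44/25 m = 1.7600 m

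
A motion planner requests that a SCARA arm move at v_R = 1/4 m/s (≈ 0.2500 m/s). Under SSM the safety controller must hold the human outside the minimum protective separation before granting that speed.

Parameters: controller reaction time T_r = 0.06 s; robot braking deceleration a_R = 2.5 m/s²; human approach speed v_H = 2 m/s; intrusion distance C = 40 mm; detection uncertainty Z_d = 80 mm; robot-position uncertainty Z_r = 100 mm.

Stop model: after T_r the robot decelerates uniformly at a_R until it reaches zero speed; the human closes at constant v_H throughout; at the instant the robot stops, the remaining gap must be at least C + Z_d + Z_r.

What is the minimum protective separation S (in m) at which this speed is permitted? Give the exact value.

stop time T_s = (1/4)/(5/2) = 0.1000 s
robot covers v_R·T_r = 0.2500·0.0600 = 0.0150 m before braking
robot covers 0.2500·0.1000 − ½·2.5000·0.1000² = 0.0125 m while stopping
human over T_r+T_s: 2.0000·(0.0600+0.1000) = 0.3200 m
C+Z_d+Z_r = 0.0400+0.0800+0.1000 = 0.2200 m
S_min ≈ 0.0150+0.0125+0.3200+0.2200  ⇒  S_min = 227/400 m

S_min = 227/400 m = 0.5675 m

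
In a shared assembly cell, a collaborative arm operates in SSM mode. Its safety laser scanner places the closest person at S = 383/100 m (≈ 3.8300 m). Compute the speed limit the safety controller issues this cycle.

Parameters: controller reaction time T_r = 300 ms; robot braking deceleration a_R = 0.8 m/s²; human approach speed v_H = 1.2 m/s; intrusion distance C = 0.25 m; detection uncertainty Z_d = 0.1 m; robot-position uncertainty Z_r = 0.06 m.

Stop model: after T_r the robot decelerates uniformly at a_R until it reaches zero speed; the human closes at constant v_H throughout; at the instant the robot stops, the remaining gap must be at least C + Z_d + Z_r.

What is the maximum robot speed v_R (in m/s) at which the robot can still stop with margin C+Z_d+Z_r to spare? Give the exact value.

at the boundary: (5/8)·v² + (9/5)·v + (-153/50) = 0
  disc = (9/5)² − 4·(5/8)·(-153/50) = 1089/100 ; √disc = 33/10
  v_R = (−(9/5) + 33/10) / (2·(5/8)) = 6/5 m/s
check:
T_s = v_R/a_R = (6/5)/(4/5) = 1.5000 s
reaction-phase robot travel = 1.2000·0.3000 = 0.3600 m
robot covers 1.2000·1.5000 − ½·0.8000·1.5000² = 0.9000 m while stopping
human closes 1.2000·1.8000 = 2.1600 m
C+Z_d+Z_r = 0.2500+0.1000+0.0600 = 0.4100 m
sum ≈ 0.3600+0.9000+2.1600+0.4100 ≈ 3.8300 m = S ✓

v_R_max = 6/5 m/s = 1.2000 m/s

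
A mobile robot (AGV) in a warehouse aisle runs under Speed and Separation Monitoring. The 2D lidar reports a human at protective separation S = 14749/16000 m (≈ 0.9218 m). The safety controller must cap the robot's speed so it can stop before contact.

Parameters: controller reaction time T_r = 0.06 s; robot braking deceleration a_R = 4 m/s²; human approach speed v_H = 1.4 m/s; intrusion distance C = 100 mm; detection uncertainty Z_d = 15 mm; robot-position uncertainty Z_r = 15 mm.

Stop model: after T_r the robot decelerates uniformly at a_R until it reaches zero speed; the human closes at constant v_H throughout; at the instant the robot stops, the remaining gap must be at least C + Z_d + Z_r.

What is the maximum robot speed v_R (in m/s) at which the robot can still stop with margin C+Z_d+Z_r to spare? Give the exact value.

v_R_max = 5/4 m/s = 1.2500 m/s

at the boundary: (1/8)·v² + (41/100)·v + (-453/640) = 0
  disc = (41/100)² − 4·(1/8)·(-453/640) = 83521/160000 ; √disc = 289/400
  v_R = (−(41/100) + 289/400) / (2·(1/8)) = 5/4 m/s
check:
T_s = v_R/a_R = (5/4)/4 = 0.3125 s
robot covers v_R·T_r = 1.2500·0.0600 = 0.0750 m before braking
robot covers 1.2500·0.3125 − ½·4.0000·0.3125² = 0.1953 m while stopping
human over T_r+T_s: 1.4000·(0.0600+0.3125) = 0.5215 m
margins: 0.1000+0.0150+0.0150 = 0.1300 m
sum ≈ 0.0750+0.1953+0.5215+0.1300 ≈ 0.9218 m = S ✓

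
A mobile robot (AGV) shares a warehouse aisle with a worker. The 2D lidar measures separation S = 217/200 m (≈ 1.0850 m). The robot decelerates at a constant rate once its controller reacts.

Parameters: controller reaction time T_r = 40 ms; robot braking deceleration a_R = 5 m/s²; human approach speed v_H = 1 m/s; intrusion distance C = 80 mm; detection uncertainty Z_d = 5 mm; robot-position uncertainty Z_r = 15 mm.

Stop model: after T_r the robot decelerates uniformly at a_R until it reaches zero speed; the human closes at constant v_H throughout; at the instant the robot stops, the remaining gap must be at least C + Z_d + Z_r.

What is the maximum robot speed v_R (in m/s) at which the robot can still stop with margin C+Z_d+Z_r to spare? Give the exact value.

collect terms ⇒ (1/10)·v_R² + (6/25)·v_R + (-189/200) = 0
  disc = (6/25)² − 4·(1/10)·(-189/200) = 1089/2500 ; √disc = 33/50
  v_R = (−(6/25) + 33/50) / (2·(1/10)) = 21/10 m/s
check:
stop time T_s = (21/10)/5 = 0.4200 s
reaction-phase robot travel = 2.1000·0.0400 = 0.0840 m
braking distance = 2.1000²/(2·5.0000) = 0.4410 m
person approaches 1.0000·(0.0400+0.4200) = 0.4600 m
residual clearance needed = 0.0800+0.0050+0.0150 = 0.1000 m
sum ≈ 0.0840+0.4410+0.4600+0.1000 ≈ 1.0850 m = S ✓

v_R_max = 21/10 m/s = 2.1000 m/s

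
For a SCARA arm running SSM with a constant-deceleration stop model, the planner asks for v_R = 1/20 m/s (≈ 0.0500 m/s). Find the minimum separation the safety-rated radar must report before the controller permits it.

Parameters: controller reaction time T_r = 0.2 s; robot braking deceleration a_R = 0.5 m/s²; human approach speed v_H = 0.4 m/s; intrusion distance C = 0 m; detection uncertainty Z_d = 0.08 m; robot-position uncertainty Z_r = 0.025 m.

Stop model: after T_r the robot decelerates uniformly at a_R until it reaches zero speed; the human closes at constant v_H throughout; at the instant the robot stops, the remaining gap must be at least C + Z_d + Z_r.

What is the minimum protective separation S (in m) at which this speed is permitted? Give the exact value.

S_min = 19/80 m = 0.2375 m

stop time T_s = (1/20)/(1/2) = 0.1000 s
robot in T_r: 0.0500·0.2000 = 0.0100 m
robot covers 0.0500·0.1000 − ½·0.5000·0.1000² = 0.0025 m while stopping
human over T_r+T_s: 0.4000·(0.2000+0.1000) = 0.1200 m
margins: 0.0000+0.0800+0.0250 = 0.1050 m
S_min ≈ 0.0100+0.0025+0.1200+0.1050  ⇒  S_min = 19/80 m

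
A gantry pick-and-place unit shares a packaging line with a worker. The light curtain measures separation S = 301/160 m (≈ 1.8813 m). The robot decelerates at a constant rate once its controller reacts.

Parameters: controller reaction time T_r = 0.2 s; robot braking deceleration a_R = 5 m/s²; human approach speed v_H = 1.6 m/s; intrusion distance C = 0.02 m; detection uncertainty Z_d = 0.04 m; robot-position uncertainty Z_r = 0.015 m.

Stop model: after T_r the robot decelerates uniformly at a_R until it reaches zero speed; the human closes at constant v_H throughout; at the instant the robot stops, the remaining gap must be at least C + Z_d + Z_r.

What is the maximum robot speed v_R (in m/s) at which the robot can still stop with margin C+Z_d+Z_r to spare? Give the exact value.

quadratic (1/10)·v² + (13/25)·v + (-1189/800) = 0
  disc = (13/25)² − 4·(1/10)·(-1189/800) = 8649/10000 ; √disc = 93/100
  v_R = (−(13/25) + 93/100) / (2·(1/10)) = 41/20 m/s
check:
stop time T_s = (41/20)/5 = 0.4100 s
robot in T_r: 2.0500·0.2000 = 0.4100 m
robot under decel: 2.0500²/(2·5.0000) = 0.4203 m
person approaches 1.6000·(0.2000+0.4100) = 0.9760 m
residual clearance needed = 0.0200+0.0400+0.0150 = 0.0750 m
sum ≈ 0.4100+0.4203+0.9760+0.0750 ≈ 1.8813 m = S ✓

v_R_max = 41/20 m/s = 2.0500 m/s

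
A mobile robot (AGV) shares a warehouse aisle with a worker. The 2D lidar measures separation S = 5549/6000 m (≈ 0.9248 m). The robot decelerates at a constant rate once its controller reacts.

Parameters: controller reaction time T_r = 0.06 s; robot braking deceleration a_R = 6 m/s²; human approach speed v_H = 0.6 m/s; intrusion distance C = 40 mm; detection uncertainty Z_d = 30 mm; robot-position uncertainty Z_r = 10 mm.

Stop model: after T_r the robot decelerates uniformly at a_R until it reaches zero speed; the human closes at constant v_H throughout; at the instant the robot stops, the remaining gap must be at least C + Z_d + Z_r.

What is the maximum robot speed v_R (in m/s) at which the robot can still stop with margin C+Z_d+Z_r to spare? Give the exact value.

v_R_max = 23/10 m/s = 2.3000 m/s

at the boundary: (1/12)·v² + (4/25)·v + (-4853/6000) = 0
  disc = (4/25)² − 4·(1/12)·(-4853/6000) = 26569/90000 ; √disc = 163/300
  v_R = (−(4/25) + 163/300) / (2·(1/12)) = 23/10 m/s
check:
T_s = v_R/a_R = (23/10)/6 = 0.3833 s
reaction-phase robot travel = 2.3000·0.0600 = 0.1380 m
robot under decel: 2.3000²/(2·6.0000) = 0.4408 m
human over T_r+T_s: 0.6000·(0.0600+0.3833) = 0.2660 m
margins: 0.0400+0.0300+0.0100 = 0.0800 m
sum ≈ 0.1380+0.4408+0.2660+0.0800 ≈ 0.9248 m = S ✓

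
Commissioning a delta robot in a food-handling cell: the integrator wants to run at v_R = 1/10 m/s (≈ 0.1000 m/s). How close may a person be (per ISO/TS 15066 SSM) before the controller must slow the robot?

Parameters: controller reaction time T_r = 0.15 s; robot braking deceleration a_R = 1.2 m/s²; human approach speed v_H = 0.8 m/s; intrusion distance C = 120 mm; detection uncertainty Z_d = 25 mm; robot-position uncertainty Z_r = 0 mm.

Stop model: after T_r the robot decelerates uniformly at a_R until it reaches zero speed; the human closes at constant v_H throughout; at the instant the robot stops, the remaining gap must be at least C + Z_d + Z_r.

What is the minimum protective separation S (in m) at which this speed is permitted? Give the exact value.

S_min = 421/1200 m = 0.3508 m

T_s = v_R/a_R = (1/10)/(6/5) = 0.0833 s
robot covers v_R·T_r = 0.1000·0.1500 = 0.0150 m before braking
robot covers 0.1000·0.0833 − ½·1.2000·0.0833² = 0.0042 m while stopping
person approaches 0.8000·(0.1500+0.0833) = 0.1867 m
margins: 0.1200+0.0250+0.0000 = 0.1450 m
S_min ≈ 0.0150+0.0042+0.1867+0.1450  ⇒  S_min = 421/1200 m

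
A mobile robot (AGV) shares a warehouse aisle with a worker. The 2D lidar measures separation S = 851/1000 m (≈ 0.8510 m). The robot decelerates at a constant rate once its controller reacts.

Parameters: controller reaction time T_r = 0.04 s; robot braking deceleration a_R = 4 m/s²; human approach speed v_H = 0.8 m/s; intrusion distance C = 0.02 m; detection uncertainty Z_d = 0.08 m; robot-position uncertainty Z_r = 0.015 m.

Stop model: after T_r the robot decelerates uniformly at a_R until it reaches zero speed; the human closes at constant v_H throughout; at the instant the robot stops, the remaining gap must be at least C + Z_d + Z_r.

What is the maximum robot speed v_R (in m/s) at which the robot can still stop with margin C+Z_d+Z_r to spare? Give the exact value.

collect terms ⇒ (1/8)·v_R² + (6/25)·v_R + (-88/125) = 0
  disc = (6/25)² − 4·(1/8)·(-88/125) = 256/625 ; √disc = 16/25
  v_R = (−(6/25) + 16/25) / (2·(1/8)) = 8/5 m/s
check:
T_s = v_R/a_R = (8/5)/4 = 0.4000 s
reaction-phase robot travel = 1.6000·0.0400 = 0.0640 m
robot covers 1.6000·0.4000 − ½·4.0000·0.4000² = 0.3200 m while stopping
human over T_r+T_s: 0.8000·(0.0400+0.4000) = 0.3520 m
margins: 0.0200+0.0800+0.0150 = 0.1150 m
sum ≈ 0.0640+0.3200+0.3520+0.1150 ≈ 0.8510 m = S ✓

v_R_max = 8/5 m/s = 1.6000 m/s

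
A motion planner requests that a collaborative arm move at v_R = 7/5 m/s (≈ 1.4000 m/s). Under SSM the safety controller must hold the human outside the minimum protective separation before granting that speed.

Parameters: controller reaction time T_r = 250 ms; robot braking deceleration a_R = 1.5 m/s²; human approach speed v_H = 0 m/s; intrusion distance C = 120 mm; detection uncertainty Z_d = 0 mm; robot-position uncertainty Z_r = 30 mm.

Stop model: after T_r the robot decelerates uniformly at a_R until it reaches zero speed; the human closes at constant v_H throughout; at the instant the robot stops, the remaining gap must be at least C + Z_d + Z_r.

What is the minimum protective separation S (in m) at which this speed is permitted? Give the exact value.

S_min = 173/150 m = 1.1533 m

stop time T_s = (7/5)/(3/2) = 0.9333 s
reaction-phase robot travel = 1.4000·0.2500 = 0.3500 m
braking distance = 1.4000²/(2·1.5000) = 0.6533 m
person approaches 0.0000·(0.2500+0.9333) = 0.0000 m
C+Z_d+Z_r = 0.1200+0.0000+0.0300 = 0.1500 m
S_min ≈ 0.3500+0.6533+0.0000+0.1500  ⇒  S_min = 173/150 m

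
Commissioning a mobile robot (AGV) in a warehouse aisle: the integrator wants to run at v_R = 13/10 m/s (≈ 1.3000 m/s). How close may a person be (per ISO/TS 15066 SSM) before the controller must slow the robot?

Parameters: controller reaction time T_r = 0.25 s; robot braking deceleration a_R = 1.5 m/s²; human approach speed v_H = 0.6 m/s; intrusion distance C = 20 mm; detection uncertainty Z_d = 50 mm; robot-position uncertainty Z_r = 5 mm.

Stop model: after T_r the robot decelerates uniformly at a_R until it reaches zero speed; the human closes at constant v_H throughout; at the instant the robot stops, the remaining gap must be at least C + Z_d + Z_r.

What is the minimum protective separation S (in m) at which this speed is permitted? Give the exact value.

S_min = 49/30 m = 1.6333 m

stop time T_s = (13/10)/(3/2) = 0.8667 s
reaction-phase robot travel = 1.3000·0.2500 = 0.3250 m
robot covers 1.3000·0.8667 − ½·1.5000·0.8667² = 0.5633 m while stopping
human over T_r+T_s: 0.6000·(0.2500+0.8667) = 0.6700 m
margins: 0.0200+0.0500+0.0050 = 0.0750 m
S_min ≈ 0.3250+0.5633+0.6700+0.0750  ⇒  S_min = 49/30 m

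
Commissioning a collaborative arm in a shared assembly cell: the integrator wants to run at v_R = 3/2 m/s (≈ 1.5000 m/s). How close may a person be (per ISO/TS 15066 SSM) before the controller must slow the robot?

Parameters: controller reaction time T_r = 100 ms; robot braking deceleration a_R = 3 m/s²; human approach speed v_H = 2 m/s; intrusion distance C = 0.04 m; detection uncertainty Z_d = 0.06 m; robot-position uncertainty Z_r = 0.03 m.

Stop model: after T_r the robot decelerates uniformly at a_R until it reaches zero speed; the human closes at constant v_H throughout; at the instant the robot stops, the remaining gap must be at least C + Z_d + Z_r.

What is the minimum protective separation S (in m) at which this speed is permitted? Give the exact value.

S_min = 371/200 m = 1.8550 m

braking lasts T_s = (3/2)/3 = 0.5000 s
robot covers v_R·T_r = 1.5000·0.1000 = 0.1500 m before braking
robot under decel: 1.5000²/(2·3.0000) = 0.3750 m
person approaches 2.0000·(0.1000+0.5000) = 1.2000 m
margins: 0.0400+0.0600+0.0300 = 0.1300 m
S_min ≈ 0.1500+0.3750+1.2000+0.1300  ⇒  S_min = 371/200 m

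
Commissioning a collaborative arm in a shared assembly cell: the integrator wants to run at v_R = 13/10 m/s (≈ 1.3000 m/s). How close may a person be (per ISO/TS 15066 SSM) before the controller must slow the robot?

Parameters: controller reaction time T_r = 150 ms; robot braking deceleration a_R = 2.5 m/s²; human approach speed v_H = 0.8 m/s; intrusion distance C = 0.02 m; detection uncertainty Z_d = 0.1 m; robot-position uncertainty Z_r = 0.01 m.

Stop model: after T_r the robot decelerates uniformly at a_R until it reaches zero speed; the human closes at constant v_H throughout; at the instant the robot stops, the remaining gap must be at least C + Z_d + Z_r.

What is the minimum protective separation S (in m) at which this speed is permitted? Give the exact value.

S_min = 1199/1000 m = 1.1990 m

braking lasts T_s = (13/10)/(5/2) = 0.5200 s
robot in T_r: 1.3000·0.1500 = 0.1950 m
robot under decel: 1.3000²/(2·2.5000) = 0.3380 m
person approaches 0.8000·(0.1500+0.5200) = 0.5360 m
C+Z_d+Z_r = 0.0200+0.1000+0.0100 = 0.1300 m
S_min ≈ 0.1950+0.3380+0.5360+0.1300  ⇒  S_min = 1199/1000 m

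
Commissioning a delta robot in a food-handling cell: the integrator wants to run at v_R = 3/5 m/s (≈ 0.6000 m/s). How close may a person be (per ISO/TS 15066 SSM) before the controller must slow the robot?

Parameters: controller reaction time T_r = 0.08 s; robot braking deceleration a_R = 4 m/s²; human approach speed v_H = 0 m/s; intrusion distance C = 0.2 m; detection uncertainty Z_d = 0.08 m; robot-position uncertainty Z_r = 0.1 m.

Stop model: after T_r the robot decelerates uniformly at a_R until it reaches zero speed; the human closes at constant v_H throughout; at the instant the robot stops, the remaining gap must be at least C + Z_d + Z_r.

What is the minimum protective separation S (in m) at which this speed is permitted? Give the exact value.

stop time T_s = (3/5)/4 = 0.1500 s
robot in T_r: 0.6000·0.0800 = 0.0480 m
robot under decel: 0.6000²/(2·4.0000) = 0.0450 m
person approaches 0.0000·(0.0800+0.1500) = 0.0000 m
margins: 0.2000+0.0800+0.1000 = 0.3800 m
S_min ≈ 0.0480+0.0450+0.0000+0.3800  ⇒  S_min = 473/1000 m

S_min = 473/1000 m = 0.4730 m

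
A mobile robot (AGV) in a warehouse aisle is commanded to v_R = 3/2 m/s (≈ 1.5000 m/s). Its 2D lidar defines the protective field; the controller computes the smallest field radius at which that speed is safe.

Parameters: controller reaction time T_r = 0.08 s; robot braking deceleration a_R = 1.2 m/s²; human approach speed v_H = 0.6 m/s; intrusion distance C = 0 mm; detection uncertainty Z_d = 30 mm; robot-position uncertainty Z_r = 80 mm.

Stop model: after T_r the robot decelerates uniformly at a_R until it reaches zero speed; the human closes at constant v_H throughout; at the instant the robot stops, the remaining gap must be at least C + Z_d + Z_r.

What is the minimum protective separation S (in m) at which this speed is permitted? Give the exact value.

S_min = 3931/2000 m = 1.9655 m

stop time T_s = (3/2)/(6/5) = 1.2500 s
reaction-phase robot travel = 1.5000·0.0800 = 0.1200 m
robot under decel: 1.5000²/(2·1.2000) = 0.9375 m
human closes 0.6000·1.3300 = 0.7980 m
C+Z_d+Z_r = 0.0000+0.0300+0.0800 = 0.1100 m
S_min ≈ 0.1200+0.9375+0.7980+0.1100  ⇒  S_min = 3931/2000 m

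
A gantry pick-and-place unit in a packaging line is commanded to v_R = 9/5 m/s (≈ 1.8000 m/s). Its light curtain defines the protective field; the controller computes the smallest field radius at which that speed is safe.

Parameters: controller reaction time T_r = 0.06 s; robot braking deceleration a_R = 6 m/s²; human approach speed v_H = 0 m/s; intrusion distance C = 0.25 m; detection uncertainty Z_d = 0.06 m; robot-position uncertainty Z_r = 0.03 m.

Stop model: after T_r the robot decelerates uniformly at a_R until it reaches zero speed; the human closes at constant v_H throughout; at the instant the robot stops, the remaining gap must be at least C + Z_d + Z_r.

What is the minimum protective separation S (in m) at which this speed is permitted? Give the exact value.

S_min = 359/500 m = 0.7180 m

T_s = v_R/a_R = (9/5)/6 = 0.3000 s
robot covers v_R·T_r = 1.8000·0.0600 = 0.1080 m before braking
braking distance = 1.8000²/(2·6.0000) = 0.2700 m
human closes 0.0000·0.3600 = 0.0000 m
margins: 0.2500+0.0600+0.0300 = 0.3400 m
S_min ≈ 0.1080+0.2700+0.0000+0.3400  ⇒  S_min = 359/500 m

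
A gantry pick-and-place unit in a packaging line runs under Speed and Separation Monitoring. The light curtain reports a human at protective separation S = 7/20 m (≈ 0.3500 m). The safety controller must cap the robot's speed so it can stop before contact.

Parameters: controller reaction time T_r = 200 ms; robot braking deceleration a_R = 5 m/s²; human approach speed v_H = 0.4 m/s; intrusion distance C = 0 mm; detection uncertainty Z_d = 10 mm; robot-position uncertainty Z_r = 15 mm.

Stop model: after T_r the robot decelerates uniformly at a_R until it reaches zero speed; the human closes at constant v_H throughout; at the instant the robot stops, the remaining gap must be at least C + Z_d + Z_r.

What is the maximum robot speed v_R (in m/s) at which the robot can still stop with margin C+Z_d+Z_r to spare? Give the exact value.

collect terms ⇒ (1/10)·v_R² + (7/25)·v_R + (-49/200) = 0
  disc = (7/25)² − 4·(1/10)·(-49/200) = 441/2500 ; √disc = 21/50
  v_R = (−(7/25) + 21/50) / (2·(1/10)) = 7/10 m/s
check:
braking lasts T_s = (7/10)/5 = 0.1400 s
robot covers v_R·T_r = 0.7000·0.2000 = 0.1400 m before braking
robot under decel: 0.7000²/(2·5.0000) = 0.0490 m
human closes 0.4000·0.3400 = 0.1360 m
C+Z_d+Z_r = 0.0000+0.0100+0.0150 = 0.0250 m
sum ≈ 0.1400+0.0490+0.1360+0.0250 ≈ 0.3500 m = S ✓

v_R_max = 7/10 m/s = 0.7000 m/s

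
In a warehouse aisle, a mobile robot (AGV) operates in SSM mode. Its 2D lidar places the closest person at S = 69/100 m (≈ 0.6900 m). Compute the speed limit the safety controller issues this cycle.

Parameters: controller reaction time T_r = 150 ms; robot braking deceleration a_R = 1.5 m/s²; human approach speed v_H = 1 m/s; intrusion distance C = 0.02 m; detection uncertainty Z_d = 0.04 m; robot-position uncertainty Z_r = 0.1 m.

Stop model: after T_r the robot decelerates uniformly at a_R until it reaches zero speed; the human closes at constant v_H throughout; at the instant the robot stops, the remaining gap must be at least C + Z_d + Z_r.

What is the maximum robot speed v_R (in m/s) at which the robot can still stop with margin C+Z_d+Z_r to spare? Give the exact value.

v_R_max = 2/5 m/s = 0.4000 m/s

quadratic (1/3)·v² + (49/60)·v + (-19/50) = 0
  disc = (49/60)² − 4·(1/3)·(-19/50) = 169/144 ; √disc = 13/12
  v_R = (−(49/60) + 13/12) / (2·(1/3)) = 2/5 m/s
check:
braking lasts T_s = (2/5)/(3/2) = 0.2667 s
robot in T_r: 0.4000·0.1500 = 0.0600 m
robot covers 0.4000·0.2667 − ½·1.5000·0.2667² = 0.0533 m while stopping
person approaches 1.0000·(0.1500+0.2667) = 0.4167 m
C+Z_d+Z_r = 0.0200+0.0400+0.1000 = 0.1600 m
sum ≈ 0.0600+0.0533+0.4167+0.1600 ≈ 0.6900 m = S ✓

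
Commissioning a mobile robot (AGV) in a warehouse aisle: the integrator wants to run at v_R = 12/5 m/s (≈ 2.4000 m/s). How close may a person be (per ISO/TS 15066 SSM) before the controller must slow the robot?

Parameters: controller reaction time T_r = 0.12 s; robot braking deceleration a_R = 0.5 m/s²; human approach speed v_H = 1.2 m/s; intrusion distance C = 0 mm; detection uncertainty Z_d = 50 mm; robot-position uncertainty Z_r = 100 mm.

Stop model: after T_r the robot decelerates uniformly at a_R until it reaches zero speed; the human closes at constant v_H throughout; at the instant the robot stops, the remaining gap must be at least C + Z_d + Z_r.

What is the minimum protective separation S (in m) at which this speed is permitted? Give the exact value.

braking lasts T_s = (12/5)/(1/2) = 4.8000 s
reaction-phase robot travel = 2.4000·0.1200 = 0.2880 m
robot covers 2.4000·4.8000 − ½·0.5000·4.8000² = 5.7600 m while stopping
person approaches 1.2000·(0.1200+4.8000) = 5.9040 m
margins: 0.0000+0.0500+0.1000 = 0.1500 m
S_min ≈ 0.2880+5.7600+5.9040+0.1500  ⇒  S_min = 6051/500 m

S_min = 6051/500 m = 12.1020 m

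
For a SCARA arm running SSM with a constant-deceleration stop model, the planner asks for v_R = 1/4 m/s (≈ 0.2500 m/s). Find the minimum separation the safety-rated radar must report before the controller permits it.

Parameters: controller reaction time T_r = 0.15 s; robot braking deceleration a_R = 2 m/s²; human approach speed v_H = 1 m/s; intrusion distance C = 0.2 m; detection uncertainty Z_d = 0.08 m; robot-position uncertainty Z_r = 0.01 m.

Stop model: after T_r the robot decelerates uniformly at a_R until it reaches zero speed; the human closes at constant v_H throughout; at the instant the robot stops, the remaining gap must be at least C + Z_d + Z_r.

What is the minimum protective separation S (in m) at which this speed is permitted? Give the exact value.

S_min = 989/1600 m = 0.6181 m

braking lasts T_s = (1/4)/2 = 0.1250 s
robot in T_r: 0.2500·0.1500 = 0.0375 m
robot covers 0.2500·0.1250 − ½·2.0000·0.1250² = 0.0156 m while stopping
person approaches 1.0000·(0.1500+0.1250) = 0.2750 m
margins: 0.2000+0.0800+0.0100 = 0.2900 m
S_min ≈ 0.0375+0.0156+0.2750+0.2900  ⇒  S_min = 989/1600 m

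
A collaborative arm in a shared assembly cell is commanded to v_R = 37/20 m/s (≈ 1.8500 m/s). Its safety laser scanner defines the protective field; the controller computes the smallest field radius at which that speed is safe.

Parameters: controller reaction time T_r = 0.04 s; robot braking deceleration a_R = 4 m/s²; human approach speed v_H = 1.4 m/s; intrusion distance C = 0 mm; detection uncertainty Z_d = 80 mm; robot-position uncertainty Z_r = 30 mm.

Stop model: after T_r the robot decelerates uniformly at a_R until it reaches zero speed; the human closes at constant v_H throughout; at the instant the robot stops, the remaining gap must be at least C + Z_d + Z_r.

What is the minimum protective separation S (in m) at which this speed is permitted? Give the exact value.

S_min = 4209/3200 m = 1.3153 m

stop time T_s = (37/20)/4 = 0.4625 s
robot covers v_R·T_r = 1.8500·0.0400 = 0.0740 m before braking
robot covers 1.8500·0.4625 − ½·4.0000·0.4625² = 0.4278 m while stopping
person approaches 1.4000·(0.0400+0.4625) = 0.7035 m
margins: 0.0000+0.0800+0.0300 = 0.1100 m
S_min ≈ 0.0740+0.4278+0.7035+0.1100  ⇒  S_min = 4209/3200 m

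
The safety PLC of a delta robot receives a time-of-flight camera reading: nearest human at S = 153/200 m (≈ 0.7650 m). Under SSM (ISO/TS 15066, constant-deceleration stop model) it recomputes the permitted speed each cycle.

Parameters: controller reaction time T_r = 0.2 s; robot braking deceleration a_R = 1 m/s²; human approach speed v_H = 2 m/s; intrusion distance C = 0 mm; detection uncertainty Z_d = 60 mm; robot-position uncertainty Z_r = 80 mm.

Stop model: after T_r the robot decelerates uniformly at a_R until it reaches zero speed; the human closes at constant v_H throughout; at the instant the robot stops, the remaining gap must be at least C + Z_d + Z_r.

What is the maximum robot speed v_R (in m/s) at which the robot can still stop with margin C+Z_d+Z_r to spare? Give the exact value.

v_R_max = 1/10 m/s = 0.1000 m/s

at the boundary: (1/2)·v² + (11/5)·v + (-9/40) = 0
  disc = (11/5)² − 4·(1/2)·(-9/40) = 529/100 ; √disc = 23/10
  v_R = (−(11/5) + 23/10) / (2·(1/2)) = 1/10 m/s
check:
T_s = v_R/a_R = (1/10)/1 = 0.1000 s
reaction-phase robot travel = 0.1000·0.2000 = 0.0200 m
braking distance = 0.1000²/(2·1.0000) = 0.0050 m
human over T_r+T_s: 2.0000·(0.2000+0.1000) = 0.6000 m
C+Z_d+Z_r = 0.0000+0.0600+0.0800 = 0.1400 m
sum ≈ 0.0200+0.0050+0.6000+0.1400 ≈ 0.7650 m = S ✓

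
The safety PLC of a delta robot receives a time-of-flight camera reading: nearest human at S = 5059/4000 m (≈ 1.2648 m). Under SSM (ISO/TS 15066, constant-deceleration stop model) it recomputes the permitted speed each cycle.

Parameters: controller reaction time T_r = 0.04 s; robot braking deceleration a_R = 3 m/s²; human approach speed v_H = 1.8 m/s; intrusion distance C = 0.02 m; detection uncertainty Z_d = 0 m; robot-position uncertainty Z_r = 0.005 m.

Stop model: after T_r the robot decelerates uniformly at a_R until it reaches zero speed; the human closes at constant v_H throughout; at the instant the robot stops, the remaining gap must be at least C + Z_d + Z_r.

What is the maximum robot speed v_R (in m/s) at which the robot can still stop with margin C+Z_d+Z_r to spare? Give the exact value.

collect terms ⇒ (1/6)·v_R² + (16/25)·v_R + (-4671/4000) = 0
  disc = (16/25)² − 4·(1/6)·(-4671/4000) = 11881/10000 ; √disc = 109/100
  v_R = (−(16/25) + 109/100) / (2·(1/6)) = 27/20 m/s
check:
stop time T_s = (27/20)/3 = 0.4500 s
reaction-phase robot travel = 1.3500·0.0400 = 0.0540 m
robot covers 1.3500·0.4500 − ½·3.0000·0.4500² = 0.3038 m while stopping
person approaches 1.8000·(0.0400+0.4500) = 0.8820 m
residual clearance needed = 0.0200+0.0000+0.0050 = 0.0250 m
sum ≈ 0.0540+0.3038+0.8820+0.0250 ≈ 1.2648 m = S ✓

v_R_max = 27/20 m/s = 1.3500 m/s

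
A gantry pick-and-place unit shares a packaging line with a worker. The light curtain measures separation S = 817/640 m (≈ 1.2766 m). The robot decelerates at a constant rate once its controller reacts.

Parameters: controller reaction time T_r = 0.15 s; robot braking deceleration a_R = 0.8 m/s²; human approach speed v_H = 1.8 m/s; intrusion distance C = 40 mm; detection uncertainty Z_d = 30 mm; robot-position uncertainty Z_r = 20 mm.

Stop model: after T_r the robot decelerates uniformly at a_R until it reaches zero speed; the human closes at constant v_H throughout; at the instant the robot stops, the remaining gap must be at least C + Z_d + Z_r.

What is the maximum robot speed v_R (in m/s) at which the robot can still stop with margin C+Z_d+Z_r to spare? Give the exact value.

v_R_max = 7/20 m/s = 0.3500 m/s

collect terms ⇒ (5/8)·v_R² + (12/5)·v_R + (-2933/3200) = 0
  disc = (12/5)² − 4·(5/8)·(-2933/3200) = 51529/6400 ; √disc = 227/80
  v_R = (−(12/5) + 227/80) / (2·(5/8)) = 7/20 m/s
check:
braking lasts T_s = (7/20)/(4/5) = 0.4375 s
robot covers v_R·T_r = 0.3500·0.1500 = 0.0525 m before braking
robot covers 0.3500·0.4375 − ½·0.8000·0.4375² = 0.0766 m while stopping
human closes 1.8000·0.5875 = 1.0575 m
C+Z_d+Z_r = 0.0400+0.0300+0.0200 = 0.0900 m
sum ≈ 0.0525+0.0766+1.0575+0.0900 ≈ 1.2766 m = S ✓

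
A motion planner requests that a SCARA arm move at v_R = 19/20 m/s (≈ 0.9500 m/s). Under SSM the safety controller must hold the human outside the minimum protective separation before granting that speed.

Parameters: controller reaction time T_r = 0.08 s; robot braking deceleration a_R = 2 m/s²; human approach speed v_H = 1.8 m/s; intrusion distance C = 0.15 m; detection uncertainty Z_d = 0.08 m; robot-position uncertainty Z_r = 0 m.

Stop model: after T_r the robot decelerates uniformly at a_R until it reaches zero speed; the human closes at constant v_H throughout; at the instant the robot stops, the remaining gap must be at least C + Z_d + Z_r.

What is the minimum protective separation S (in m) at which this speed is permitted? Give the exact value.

stop time T_s = (19/20)/2 = 0.4750 s
robot in T_r: 0.9500·0.0800 = 0.0760 m
robot under decel: 0.9500²/(2·2.0000) = 0.2256 m
human over T_r+T_s: 1.8000·(0.0800+0.4750) = 0.9990 m
C+Z_d+Z_r = 0.1500+0.0800+0.0000 = 0.2300 m
S_min ≈ 0.0760+0.2256+0.9990+0.2300  ⇒  S_min = 2449/1600 m

S_min = 2449/1600 m = 1.5306 m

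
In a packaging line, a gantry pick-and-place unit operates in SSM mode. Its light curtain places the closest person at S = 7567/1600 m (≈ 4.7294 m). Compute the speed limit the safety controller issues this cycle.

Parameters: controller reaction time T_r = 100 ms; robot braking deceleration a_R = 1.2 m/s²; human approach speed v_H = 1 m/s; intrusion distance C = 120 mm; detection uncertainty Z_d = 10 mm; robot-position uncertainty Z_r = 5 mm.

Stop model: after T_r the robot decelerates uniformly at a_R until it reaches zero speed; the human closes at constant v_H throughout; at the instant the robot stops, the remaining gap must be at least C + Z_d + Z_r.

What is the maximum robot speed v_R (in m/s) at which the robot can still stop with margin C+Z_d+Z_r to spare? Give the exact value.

quadratic (5/12)·v² + (14/15)·v + (-7191/1600) = 0
  disc = (14/15)² − 4·(5/12)·(-7191/1600) = 120409/14400 ; √disc = 347/120
  v_R = (−(14/15) + 347/120) / (2·(5/12)) = 47/20 m/s
check:
braking lasts T_s = (47/20)/(6/5) = 1.9583 s
robot covers v_R·T_r = 2.3500·0.1000 = 0.2350 m before braking
robot covers 2.3500·1.9583 − ½·1.2000·1.9583² = 2.3010 m while stopping
human closes 1.0000·2.0583 = 2.0583 m
margins: 0.1200+0.0100+0.0050 = 0.1350 m
sum ≈ 0.2350+2.3010+2.0583+0.1350 ≈ 4.7294 m = S ✓

v_R_max = 47/20 m/s = 2.3500 m/s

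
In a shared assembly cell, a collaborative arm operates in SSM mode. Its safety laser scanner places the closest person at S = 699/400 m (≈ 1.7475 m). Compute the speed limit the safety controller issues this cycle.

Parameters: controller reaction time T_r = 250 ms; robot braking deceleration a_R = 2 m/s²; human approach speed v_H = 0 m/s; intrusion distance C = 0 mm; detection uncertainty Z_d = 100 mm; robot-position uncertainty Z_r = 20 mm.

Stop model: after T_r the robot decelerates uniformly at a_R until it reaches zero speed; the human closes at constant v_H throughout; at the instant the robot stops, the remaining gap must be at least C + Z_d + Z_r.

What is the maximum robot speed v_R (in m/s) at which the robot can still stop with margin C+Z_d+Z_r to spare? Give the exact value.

quadratic (1/4)·v² + (1/4)·v + (-651/400) = 0
  disc = (1/4)² − 4·(1/4)·(-651/400) = 169/100 ; √disc = 13/10
  v_R = (−(1/4) + 13/10) / (2·(1/4)) = 21/10 m/s
check:
T_s = v_R/a_R = (21/10)/2 = 1.0500 s
reaction-phase robot travel = 2.1000·0.2500 = 0.5250 m
robot covers 2.1000·1.0500 − ½·2.0000·1.0500² = 1.1025 m while stopping
person approaches 0.0000·(0.2500+1.0500) = 0.0000 m
margins: 0.0000+0.1000+0.0200 = 0.1200 m
sum ≈ 0.5250+1.1025+0.0000+0.1200 ≈ 1.7475 m = S ✓

v_R_max = 21/10 m/s = 2.1000 m/s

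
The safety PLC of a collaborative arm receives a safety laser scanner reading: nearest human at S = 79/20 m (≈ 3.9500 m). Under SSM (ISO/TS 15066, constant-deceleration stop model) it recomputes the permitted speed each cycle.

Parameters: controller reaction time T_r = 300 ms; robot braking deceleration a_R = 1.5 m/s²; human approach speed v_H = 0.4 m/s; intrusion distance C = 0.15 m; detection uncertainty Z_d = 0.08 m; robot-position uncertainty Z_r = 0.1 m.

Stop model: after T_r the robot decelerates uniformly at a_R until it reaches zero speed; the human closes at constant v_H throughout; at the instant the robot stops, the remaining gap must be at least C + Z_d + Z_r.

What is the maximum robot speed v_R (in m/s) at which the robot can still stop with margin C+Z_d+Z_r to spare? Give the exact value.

v_R_max = 5/2 m/s = 2.5000 m/s

at the boundary: (1/3)·v² + (17/30)·v + (-7/2) = 0
  disc = (17/30)² − 4·(1/3)·(-7/2) = 4489/900 ; √disc = 67/30
  v_R = (−(17/30) + 67/30) / (2·(1/3)) = 5/2 m/s
check:
braking lasts T_s = (5/2)/(3/2) = 1.6667 s
robot in T_r: 2.5000·0.3000 = 0.7500 m
braking distance = 2.5000²/(2·1.5000) = 2.0833 m
human over T_r+T_s: 0.4000·(0.3000+1.6667) = 0.7867 m
residual clearance needed = 0.1500+0.0800+0.1000 = 0.3300 m
sum ≈ 0.7500+2.0833+0.7867+0.3300 ≈ 3.9500 m = S ✓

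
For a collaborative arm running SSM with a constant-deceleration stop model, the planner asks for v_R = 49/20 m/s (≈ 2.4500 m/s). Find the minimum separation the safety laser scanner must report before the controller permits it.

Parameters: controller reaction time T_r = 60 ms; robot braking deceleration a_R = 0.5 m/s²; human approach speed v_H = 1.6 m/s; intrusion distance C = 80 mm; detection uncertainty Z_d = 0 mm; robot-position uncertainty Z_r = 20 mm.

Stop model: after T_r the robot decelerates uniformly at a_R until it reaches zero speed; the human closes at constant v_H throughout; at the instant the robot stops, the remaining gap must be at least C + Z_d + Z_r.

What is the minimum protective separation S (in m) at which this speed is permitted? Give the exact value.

stop time T_s = (49/20)/(1/2) = 4.9000 s
reaction-phase robot travel = 2.4500·0.0600 = 0.1470 m
braking distance = 2.4500²/(2·0.5000) = 6.0025 m
person approaches 1.6000·(0.0600+4.9000) = 7.9360 m
C+Z_d+Z_r = 0.0800+0.0000+0.0200 = 0.1000 m
S_min ≈ 0.1470+6.0025+7.9360+0.1000  ⇒  S_min = 28371/2000 m

S_min = 28371/2000 m = 14.1855 m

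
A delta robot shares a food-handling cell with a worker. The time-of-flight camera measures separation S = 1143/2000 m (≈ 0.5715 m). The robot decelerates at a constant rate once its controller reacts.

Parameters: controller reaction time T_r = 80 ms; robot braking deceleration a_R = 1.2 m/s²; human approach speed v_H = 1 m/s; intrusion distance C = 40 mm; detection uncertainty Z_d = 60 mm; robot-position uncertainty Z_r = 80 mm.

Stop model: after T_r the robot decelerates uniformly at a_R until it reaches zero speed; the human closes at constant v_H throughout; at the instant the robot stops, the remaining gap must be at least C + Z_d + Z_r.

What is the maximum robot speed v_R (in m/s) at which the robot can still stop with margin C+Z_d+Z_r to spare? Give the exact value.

v_R_max = 3/10 m/s = 0.3000 m/s

at the boundary: (5/12)·v² + (137/150)·v + (-623/2000) = 0
  disc = (137/150)² − 4·(5/12)·(-623/2000) = 121801/90000 ; √disc = 349/300
  v_R = (−(137/150) + 349/300) / (2·(5/12)) = 3/10 m/s
check:
stop time T_s = (3/10)/(6/5) = 0.2500 s
robot in T_r: 0.3000·0.0800 = 0.0240 m
robot covers 0.3000·0.2500 − ½·1.2000·0.2500² = 0.0375 m while stopping
human over T_r+T_s: 1.0000·(0.0800+0.2500) = 0.3300 m
C+Z_d+Z_r = 0.0400+0.0600+0.0800 = 0.1800 m
sum ≈ 0.0240+0.0375+0.3300+0.1800 ≈ 0.5715 m = S ✓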